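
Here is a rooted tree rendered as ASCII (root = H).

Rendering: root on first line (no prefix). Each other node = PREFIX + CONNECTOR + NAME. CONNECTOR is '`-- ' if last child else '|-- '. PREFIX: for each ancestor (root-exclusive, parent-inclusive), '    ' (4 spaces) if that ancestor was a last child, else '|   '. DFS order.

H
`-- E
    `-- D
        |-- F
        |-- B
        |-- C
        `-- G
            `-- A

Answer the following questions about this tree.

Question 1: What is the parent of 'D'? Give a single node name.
Answer: E

Derivation:
Scan adjacency: D appears as child of E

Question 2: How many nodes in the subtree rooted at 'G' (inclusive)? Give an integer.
Subtree rooted at G contains: A, G
Count = 2

Answer: 2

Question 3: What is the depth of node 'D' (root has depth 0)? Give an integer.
Path from root to D: H -> E -> D
Depth = number of edges = 2

Answer: 2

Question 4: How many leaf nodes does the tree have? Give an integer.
Leaves (nodes with no children): A, B, C, F

Answer: 4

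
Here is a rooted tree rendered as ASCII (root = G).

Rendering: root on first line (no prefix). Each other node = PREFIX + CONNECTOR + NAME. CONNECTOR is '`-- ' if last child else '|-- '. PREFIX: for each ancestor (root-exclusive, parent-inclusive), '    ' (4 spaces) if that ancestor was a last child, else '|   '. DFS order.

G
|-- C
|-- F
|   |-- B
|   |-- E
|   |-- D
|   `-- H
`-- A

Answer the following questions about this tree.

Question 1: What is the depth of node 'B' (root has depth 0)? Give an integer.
Path from root to B: G -> F -> B
Depth = number of edges = 2

Answer: 2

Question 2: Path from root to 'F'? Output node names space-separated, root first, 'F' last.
Walk down from root: G -> F

Answer: G F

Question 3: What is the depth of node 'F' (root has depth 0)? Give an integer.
Answer: 1

Derivation:
Path from root to F: G -> F
Depth = number of edges = 1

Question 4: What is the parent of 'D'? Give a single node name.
Scan adjacency: D appears as child of F

Answer: F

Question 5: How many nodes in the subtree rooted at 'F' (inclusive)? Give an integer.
Subtree rooted at F contains: B, D, E, F, H
Count = 5

Answer: 5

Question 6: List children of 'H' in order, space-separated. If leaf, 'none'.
Node H's children (from adjacency): (leaf)

Answer: none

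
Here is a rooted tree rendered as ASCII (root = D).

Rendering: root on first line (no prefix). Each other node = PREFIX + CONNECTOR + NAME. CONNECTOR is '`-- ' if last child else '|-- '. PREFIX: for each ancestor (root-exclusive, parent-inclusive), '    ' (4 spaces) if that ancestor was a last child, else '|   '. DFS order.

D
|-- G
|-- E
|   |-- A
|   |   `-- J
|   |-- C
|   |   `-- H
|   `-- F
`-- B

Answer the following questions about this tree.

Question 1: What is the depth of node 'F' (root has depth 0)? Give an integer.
Answer: 2

Derivation:
Path from root to F: D -> E -> F
Depth = number of edges = 2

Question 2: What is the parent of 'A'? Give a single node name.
Answer: E

Derivation:
Scan adjacency: A appears as child of E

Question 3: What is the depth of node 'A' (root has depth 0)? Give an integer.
Path from root to A: D -> E -> A
Depth = number of edges = 2

Answer: 2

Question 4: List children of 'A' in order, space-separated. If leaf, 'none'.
Answer: J

Derivation:
Node A's children (from adjacency): J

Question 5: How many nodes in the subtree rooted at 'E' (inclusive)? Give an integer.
Answer: 6

Derivation:
Subtree rooted at E contains: A, C, E, F, H, J
Count = 6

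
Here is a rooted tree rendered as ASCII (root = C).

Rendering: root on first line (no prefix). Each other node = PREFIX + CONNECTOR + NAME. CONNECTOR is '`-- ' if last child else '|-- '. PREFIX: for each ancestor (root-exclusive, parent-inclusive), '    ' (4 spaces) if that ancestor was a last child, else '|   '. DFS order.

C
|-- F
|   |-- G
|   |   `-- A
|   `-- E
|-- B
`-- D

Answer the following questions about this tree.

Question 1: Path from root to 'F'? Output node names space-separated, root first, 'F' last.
Walk down from root: C -> F

Answer: C F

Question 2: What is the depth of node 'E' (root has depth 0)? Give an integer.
Path from root to E: C -> F -> E
Depth = number of edges = 2

Answer: 2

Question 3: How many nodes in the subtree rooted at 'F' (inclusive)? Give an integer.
Answer: 4

Derivation:
Subtree rooted at F contains: A, E, F, G
Count = 4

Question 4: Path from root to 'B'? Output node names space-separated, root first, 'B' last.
Walk down from root: C -> B

Answer: C B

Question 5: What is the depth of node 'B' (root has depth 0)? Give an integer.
Path from root to B: C -> B
Depth = number of edges = 1

Answer: 1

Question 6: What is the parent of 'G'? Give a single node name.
Answer: F

Derivation:
Scan adjacency: G appears as child of F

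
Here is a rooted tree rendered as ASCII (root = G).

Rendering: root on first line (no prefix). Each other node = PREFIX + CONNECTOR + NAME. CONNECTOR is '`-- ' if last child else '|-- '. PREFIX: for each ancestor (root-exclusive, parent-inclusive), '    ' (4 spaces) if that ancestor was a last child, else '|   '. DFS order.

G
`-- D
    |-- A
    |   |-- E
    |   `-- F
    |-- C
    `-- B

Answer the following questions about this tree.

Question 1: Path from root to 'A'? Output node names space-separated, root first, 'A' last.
Walk down from root: G -> D -> A

Answer: G D A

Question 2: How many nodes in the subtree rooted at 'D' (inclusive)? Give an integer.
Answer: 6

Derivation:
Subtree rooted at D contains: A, B, C, D, E, F
Count = 6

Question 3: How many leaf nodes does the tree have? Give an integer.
Leaves (nodes with no children): B, C, E, F

Answer: 4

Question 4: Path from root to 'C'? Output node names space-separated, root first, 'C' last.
Answer: G D C

Derivation:
Walk down from root: G -> D -> C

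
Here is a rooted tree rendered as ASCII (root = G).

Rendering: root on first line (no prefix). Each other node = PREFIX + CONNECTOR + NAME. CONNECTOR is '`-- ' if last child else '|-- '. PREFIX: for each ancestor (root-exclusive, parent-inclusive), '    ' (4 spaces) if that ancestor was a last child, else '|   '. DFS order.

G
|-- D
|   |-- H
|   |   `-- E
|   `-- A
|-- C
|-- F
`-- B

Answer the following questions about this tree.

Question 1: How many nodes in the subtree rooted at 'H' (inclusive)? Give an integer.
Subtree rooted at H contains: E, H
Count = 2

Answer: 2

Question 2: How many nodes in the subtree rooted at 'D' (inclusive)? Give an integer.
Answer: 4

Derivation:
Subtree rooted at D contains: A, D, E, H
Count = 4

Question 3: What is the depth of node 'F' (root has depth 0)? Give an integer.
Path from root to F: G -> F
Depth = number of edges = 1

Answer: 1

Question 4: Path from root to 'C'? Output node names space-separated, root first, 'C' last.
Answer: G C

Derivation:
Walk down from root: G -> C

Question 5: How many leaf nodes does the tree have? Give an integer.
Answer: 5

Derivation:
Leaves (nodes with no children): A, B, C, E, F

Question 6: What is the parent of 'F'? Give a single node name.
Answer: G

Derivation:
Scan adjacency: F appears as child of G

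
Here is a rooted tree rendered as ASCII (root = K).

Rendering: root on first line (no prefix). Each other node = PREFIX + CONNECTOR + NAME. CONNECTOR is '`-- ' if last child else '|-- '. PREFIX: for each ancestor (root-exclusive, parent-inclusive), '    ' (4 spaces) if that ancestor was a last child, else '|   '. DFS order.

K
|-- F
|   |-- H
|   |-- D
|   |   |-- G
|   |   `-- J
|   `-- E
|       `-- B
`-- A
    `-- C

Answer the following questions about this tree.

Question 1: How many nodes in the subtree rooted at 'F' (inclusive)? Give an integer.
Subtree rooted at F contains: B, D, E, F, G, H, J
Count = 7

Answer: 7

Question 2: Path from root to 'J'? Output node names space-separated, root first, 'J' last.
Walk down from root: K -> F -> D -> J

Answer: K F D J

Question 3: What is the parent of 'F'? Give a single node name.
Answer: K

Derivation:
Scan adjacency: F appears as child of K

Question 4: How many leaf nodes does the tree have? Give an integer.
Leaves (nodes with no children): B, C, G, H, J

Answer: 5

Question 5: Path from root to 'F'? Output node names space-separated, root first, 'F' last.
Answer: K F

Derivation:
Walk down from root: K -> F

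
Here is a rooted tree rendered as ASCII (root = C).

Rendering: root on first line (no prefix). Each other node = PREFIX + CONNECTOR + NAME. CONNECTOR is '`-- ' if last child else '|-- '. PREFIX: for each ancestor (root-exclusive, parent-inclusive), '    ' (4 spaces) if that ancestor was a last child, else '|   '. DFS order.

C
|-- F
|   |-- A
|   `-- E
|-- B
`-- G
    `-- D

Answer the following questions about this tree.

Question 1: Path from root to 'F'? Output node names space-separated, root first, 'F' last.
Walk down from root: C -> F

Answer: C F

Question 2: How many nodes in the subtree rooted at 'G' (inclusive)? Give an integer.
Subtree rooted at G contains: D, G
Count = 2

Answer: 2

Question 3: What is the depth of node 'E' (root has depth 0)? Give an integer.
Answer: 2

Derivation:
Path from root to E: C -> F -> E
Depth = number of edges = 2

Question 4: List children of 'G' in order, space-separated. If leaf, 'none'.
Answer: D

Derivation:
Node G's children (from adjacency): D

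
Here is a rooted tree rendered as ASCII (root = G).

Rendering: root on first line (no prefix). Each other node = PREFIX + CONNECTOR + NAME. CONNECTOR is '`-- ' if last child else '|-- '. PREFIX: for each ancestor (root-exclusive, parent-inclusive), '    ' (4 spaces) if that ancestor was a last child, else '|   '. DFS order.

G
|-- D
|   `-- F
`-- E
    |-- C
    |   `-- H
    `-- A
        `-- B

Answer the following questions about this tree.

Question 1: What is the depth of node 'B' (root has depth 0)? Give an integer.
Answer: 3

Derivation:
Path from root to B: G -> E -> A -> B
Depth = number of edges = 3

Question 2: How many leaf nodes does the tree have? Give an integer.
Answer: 3

Derivation:
Leaves (nodes with no children): B, F, H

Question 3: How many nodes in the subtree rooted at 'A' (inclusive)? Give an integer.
Answer: 2

Derivation:
Subtree rooted at A contains: A, B
Count = 2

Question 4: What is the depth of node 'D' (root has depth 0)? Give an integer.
Answer: 1

Derivation:
Path from root to D: G -> D
Depth = number of edges = 1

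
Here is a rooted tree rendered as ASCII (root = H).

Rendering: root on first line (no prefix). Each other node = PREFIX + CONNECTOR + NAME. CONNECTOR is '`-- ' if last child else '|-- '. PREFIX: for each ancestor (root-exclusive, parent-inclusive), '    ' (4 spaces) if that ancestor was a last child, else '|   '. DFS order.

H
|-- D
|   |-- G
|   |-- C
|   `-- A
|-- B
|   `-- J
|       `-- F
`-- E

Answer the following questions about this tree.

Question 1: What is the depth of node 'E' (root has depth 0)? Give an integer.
Path from root to E: H -> E
Depth = number of edges = 1

Answer: 1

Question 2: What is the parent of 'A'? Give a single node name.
Answer: D

Derivation:
Scan adjacency: A appears as child of D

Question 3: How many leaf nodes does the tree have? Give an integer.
Answer: 5

Derivation:
Leaves (nodes with no children): A, C, E, F, G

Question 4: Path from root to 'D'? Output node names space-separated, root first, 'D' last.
Answer: H D

Derivation:
Walk down from root: H -> D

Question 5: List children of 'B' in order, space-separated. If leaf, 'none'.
Answer: J

Derivation:
Node B's children (from adjacency): J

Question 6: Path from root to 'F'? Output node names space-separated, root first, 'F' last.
Walk down from root: H -> B -> J -> F

Answer: H B J F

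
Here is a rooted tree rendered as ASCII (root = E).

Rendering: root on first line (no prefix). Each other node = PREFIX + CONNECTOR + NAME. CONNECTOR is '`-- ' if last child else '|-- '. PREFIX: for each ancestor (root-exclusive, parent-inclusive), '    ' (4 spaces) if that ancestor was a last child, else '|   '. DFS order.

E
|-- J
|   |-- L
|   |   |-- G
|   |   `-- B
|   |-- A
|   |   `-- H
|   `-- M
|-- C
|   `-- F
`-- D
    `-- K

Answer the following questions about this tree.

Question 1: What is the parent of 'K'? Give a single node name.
Scan adjacency: K appears as child of D

Answer: D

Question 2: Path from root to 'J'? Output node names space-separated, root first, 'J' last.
Walk down from root: E -> J

Answer: E J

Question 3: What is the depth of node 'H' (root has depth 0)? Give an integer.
Answer: 3

Derivation:
Path from root to H: E -> J -> A -> H
Depth = number of edges = 3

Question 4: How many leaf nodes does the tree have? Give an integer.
Answer: 6

Derivation:
Leaves (nodes with no children): B, F, G, H, K, M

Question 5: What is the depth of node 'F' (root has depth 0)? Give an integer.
Path from root to F: E -> C -> F
Depth = number of edges = 2

Answer: 2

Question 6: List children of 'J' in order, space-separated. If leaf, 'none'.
Answer: L A M

Derivation:
Node J's children (from adjacency): L, A, M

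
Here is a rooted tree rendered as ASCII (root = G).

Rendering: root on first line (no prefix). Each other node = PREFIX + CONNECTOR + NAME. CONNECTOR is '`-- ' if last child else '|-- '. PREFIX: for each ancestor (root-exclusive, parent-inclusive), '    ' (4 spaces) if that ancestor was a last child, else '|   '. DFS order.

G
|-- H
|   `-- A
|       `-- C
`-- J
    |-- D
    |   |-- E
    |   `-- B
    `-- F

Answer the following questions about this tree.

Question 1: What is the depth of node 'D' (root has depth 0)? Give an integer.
Answer: 2

Derivation:
Path from root to D: G -> J -> D
Depth = number of edges = 2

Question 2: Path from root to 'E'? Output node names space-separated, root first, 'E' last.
Answer: G J D E

Derivation:
Walk down from root: G -> J -> D -> E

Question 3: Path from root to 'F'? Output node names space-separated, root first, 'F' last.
Walk down from root: G -> J -> F

Answer: G J F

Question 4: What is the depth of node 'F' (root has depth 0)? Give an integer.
Path from root to F: G -> J -> F
Depth = number of edges = 2

Answer: 2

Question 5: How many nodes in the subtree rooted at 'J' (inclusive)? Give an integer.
Answer: 5

Derivation:
Subtree rooted at J contains: B, D, E, F, J
Count = 5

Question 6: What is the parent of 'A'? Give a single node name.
Answer: H

Derivation:
Scan adjacency: A appears as child of H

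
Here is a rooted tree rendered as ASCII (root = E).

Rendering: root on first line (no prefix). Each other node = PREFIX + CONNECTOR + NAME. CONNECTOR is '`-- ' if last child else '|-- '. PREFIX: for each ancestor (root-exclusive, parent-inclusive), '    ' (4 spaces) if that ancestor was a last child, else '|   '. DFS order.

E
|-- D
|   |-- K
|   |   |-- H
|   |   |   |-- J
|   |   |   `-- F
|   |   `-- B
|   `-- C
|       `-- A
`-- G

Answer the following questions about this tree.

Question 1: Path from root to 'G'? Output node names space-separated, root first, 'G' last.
Walk down from root: E -> G

Answer: E G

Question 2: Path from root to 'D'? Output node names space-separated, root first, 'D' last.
Answer: E D

Derivation:
Walk down from root: E -> D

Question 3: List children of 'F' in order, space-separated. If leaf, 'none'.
Node F's children (from adjacency): (leaf)

Answer: none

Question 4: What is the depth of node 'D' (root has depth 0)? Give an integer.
Path from root to D: E -> D
Depth = number of edges = 1

Answer: 1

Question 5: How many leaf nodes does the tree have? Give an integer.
Leaves (nodes with no children): A, B, F, G, J

Answer: 5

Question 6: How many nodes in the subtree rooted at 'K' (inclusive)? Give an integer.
Answer: 5

Derivation:
Subtree rooted at K contains: B, F, H, J, K
Count = 5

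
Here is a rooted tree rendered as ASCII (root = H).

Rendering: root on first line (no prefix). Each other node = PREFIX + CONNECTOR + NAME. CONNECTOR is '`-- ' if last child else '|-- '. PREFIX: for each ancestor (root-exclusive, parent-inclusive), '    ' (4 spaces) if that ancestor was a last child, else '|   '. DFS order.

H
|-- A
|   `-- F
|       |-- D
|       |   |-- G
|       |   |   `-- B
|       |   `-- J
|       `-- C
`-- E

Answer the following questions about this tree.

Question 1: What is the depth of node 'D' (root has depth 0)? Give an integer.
Path from root to D: H -> A -> F -> D
Depth = number of edges = 3

Answer: 3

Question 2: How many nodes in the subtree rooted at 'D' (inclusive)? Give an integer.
Answer: 4

Derivation:
Subtree rooted at D contains: B, D, G, J
Count = 4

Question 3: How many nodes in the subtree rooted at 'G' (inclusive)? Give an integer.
Answer: 2

Derivation:
Subtree rooted at G contains: B, G
Count = 2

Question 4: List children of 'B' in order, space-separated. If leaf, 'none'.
Node B's children (from adjacency): (leaf)

Answer: none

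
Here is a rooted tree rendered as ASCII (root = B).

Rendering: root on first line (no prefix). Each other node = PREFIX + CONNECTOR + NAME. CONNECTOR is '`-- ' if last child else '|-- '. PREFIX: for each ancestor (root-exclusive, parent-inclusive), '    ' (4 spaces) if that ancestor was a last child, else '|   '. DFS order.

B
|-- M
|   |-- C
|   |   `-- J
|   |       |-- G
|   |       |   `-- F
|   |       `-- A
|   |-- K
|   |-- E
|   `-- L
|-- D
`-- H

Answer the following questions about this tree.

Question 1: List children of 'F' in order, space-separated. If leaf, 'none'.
Answer: none

Derivation:
Node F's children (from adjacency): (leaf)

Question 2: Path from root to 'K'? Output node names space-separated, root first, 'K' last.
Answer: B M K

Derivation:
Walk down from root: B -> M -> K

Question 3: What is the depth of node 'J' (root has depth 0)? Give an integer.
Answer: 3

Derivation:
Path from root to J: B -> M -> C -> J
Depth = number of edges = 3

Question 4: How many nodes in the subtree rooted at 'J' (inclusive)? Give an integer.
Answer: 4

Derivation:
Subtree rooted at J contains: A, F, G, J
Count = 4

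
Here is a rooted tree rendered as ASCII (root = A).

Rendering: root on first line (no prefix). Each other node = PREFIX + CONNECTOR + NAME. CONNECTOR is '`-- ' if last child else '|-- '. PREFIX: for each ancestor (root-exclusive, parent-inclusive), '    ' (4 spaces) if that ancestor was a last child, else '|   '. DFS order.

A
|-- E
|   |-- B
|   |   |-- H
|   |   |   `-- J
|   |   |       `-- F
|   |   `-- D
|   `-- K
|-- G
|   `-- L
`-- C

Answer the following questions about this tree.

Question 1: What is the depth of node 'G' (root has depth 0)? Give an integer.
Answer: 1

Derivation:
Path from root to G: A -> G
Depth = number of edges = 1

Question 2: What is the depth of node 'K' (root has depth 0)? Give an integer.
Answer: 2

Derivation:
Path from root to K: A -> E -> K
Depth = number of edges = 2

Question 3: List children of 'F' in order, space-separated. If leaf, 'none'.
Node F's children (from adjacency): (leaf)

Answer: none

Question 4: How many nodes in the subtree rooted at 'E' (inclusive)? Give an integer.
Subtree rooted at E contains: B, D, E, F, H, J, K
Count = 7

Answer: 7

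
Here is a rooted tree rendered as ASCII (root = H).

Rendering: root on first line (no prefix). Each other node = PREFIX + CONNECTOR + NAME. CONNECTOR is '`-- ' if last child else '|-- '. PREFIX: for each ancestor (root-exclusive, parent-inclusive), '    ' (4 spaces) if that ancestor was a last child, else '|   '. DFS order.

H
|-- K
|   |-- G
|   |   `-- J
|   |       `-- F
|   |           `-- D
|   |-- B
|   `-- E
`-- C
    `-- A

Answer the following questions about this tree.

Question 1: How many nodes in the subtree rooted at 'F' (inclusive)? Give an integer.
Subtree rooted at F contains: D, F
Count = 2

Answer: 2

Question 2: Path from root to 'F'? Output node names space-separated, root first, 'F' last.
Answer: H K G J F

Derivation:
Walk down from root: H -> K -> G -> J -> F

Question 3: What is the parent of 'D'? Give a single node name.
Scan adjacency: D appears as child of F

Answer: F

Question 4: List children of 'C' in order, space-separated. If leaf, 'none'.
Node C's children (from adjacency): A

Answer: A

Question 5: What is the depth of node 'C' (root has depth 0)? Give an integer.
Path from root to C: H -> C
Depth = number of edges = 1

Answer: 1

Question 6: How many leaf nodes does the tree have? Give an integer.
Leaves (nodes with no children): A, B, D, E

Answer: 4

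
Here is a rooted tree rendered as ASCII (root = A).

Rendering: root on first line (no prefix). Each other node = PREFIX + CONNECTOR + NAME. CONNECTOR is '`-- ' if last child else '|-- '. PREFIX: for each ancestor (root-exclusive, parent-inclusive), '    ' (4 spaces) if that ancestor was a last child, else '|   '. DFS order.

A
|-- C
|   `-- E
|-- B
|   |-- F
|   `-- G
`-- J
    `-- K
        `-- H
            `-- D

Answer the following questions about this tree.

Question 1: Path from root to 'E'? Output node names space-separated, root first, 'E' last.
Walk down from root: A -> C -> E

Answer: A C E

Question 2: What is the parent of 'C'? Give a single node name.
Answer: A

Derivation:
Scan adjacency: C appears as child of A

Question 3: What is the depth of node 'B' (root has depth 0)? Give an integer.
Path from root to B: A -> B
Depth = number of edges = 1

Answer: 1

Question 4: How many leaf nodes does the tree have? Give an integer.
Leaves (nodes with no children): D, E, F, G

Answer: 4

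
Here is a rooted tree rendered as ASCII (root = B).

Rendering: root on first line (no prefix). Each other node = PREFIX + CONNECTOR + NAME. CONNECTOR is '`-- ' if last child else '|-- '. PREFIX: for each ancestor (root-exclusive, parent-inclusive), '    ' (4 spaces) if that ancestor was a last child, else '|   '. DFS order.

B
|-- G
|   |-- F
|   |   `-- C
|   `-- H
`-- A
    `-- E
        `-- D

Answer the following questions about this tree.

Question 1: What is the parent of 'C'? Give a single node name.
Answer: F

Derivation:
Scan adjacency: C appears as child of F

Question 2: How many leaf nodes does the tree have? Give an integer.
Answer: 3

Derivation:
Leaves (nodes with no children): C, D, H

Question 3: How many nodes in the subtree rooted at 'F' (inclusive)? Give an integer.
Subtree rooted at F contains: C, F
Count = 2

Answer: 2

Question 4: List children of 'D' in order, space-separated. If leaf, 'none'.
Node D's children (from adjacency): (leaf)

Answer: none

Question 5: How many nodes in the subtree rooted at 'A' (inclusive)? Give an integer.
Subtree rooted at A contains: A, D, E
Count = 3

Answer: 3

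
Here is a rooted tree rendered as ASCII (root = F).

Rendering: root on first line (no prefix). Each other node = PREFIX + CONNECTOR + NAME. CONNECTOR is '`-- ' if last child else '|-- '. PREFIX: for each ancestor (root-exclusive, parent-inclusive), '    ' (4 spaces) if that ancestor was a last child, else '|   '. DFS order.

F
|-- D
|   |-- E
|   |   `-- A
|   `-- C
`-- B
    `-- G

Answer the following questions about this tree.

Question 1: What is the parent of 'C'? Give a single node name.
Scan adjacency: C appears as child of D

Answer: D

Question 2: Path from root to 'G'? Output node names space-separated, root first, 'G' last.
Answer: F B G

Derivation:
Walk down from root: F -> B -> G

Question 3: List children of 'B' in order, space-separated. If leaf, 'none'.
Node B's children (from adjacency): G

Answer: G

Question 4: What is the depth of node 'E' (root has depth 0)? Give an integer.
Path from root to E: F -> D -> E
Depth = number of edges = 2

Answer: 2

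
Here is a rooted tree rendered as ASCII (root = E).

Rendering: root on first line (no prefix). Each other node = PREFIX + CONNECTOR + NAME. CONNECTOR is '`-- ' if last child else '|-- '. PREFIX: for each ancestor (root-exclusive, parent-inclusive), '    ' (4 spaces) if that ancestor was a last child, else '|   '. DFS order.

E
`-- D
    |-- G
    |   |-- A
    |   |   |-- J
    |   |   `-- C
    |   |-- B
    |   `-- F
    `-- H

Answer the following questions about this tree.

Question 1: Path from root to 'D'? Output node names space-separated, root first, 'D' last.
Answer: E D

Derivation:
Walk down from root: E -> D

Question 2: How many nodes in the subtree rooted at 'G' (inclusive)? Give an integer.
Subtree rooted at G contains: A, B, C, F, G, J
Count = 6

Answer: 6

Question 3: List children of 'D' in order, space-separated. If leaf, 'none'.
Answer: G H

Derivation:
Node D's children (from adjacency): G, H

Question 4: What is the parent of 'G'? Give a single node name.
Scan adjacency: G appears as child of D

Answer: D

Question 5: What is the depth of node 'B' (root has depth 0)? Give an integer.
Answer: 3

Derivation:
Path from root to B: E -> D -> G -> B
Depth = number of edges = 3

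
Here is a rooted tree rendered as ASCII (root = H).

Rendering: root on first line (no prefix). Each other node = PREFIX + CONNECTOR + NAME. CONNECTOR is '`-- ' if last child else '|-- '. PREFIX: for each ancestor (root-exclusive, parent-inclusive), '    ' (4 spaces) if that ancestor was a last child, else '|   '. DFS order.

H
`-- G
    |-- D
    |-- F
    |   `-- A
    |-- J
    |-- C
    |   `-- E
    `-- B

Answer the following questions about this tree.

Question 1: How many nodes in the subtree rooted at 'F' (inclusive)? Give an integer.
Answer: 2

Derivation:
Subtree rooted at F contains: A, F
Count = 2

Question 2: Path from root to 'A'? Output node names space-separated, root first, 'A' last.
Answer: H G F A

Derivation:
Walk down from root: H -> G -> F -> A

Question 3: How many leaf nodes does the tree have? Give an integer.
Answer: 5

Derivation:
Leaves (nodes with no children): A, B, D, E, J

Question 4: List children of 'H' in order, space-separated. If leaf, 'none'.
Answer: G

Derivation:
Node H's children (from adjacency): G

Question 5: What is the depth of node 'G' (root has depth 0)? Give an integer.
Path from root to G: H -> G
Depth = number of edges = 1

Answer: 1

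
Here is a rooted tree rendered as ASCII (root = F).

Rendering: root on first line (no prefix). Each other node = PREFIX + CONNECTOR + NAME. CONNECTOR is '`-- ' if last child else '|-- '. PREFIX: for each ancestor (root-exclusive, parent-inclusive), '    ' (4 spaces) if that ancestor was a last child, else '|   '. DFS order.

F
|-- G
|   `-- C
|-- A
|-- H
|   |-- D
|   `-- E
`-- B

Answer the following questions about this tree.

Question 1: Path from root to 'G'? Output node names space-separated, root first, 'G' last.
Walk down from root: F -> G

Answer: F G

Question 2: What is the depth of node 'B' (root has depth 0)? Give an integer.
Answer: 1

Derivation:
Path from root to B: F -> B
Depth = number of edges = 1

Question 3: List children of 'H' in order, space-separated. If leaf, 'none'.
Answer: D E

Derivation:
Node H's children (from adjacency): D, E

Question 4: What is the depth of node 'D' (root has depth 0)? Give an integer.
Path from root to D: F -> H -> D
Depth = number of edges = 2

Answer: 2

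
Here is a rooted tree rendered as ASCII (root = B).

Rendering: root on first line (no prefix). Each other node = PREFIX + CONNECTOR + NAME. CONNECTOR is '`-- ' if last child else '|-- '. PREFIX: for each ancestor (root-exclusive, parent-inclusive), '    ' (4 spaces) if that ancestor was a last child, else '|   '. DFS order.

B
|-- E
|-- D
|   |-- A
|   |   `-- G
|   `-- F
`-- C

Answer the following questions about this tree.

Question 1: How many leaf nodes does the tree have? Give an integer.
Leaves (nodes with no children): C, E, F, G

Answer: 4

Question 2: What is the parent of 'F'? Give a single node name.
Answer: D

Derivation:
Scan adjacency: F appears as child of D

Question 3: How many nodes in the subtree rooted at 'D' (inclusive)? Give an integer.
Answer: 4

Derivation:
Subtree rooted at D contains: A, D, F, G
Count = 4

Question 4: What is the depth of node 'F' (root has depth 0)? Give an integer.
Path from root to F: B -> D -> F
Depth = number of edges = 2

Answer: 2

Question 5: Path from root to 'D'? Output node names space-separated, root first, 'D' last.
Answer: B D

Derivation:
Walk down from root: B -> D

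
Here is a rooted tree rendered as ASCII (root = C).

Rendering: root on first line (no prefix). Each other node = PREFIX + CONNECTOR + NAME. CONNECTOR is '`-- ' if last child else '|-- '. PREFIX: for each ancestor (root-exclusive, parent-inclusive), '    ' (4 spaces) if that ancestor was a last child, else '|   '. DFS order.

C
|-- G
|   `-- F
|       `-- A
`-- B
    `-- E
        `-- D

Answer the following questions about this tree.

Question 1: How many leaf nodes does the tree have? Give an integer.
Leaves (nodes with no children): A, D

Answer: 2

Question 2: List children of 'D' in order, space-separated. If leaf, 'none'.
Answer: none

Derivation:
Node D's children (from adjacency): (leaf)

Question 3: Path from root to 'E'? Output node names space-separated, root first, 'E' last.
Walk down from root: C -> B -> E

Answer: C B E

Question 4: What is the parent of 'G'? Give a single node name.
Scan adjacency: G appears as child of C

Answer: C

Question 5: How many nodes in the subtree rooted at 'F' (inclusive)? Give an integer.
Subtree rooted at F contains: A, F
Count = 2

Answer: 2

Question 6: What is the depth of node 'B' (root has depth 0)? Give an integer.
Answer: 1

Derivation:
Path from root to B: C -> B
Depth = number of edges = 1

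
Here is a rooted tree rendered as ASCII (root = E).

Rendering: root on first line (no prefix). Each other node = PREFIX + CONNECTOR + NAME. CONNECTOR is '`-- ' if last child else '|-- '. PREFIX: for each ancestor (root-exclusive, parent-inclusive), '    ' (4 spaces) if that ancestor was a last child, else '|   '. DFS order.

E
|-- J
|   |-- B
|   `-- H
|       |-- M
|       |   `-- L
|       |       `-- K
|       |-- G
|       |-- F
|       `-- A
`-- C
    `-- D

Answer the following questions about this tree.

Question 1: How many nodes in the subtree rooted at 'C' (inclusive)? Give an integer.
Subtree rooted at C contains: C, D
Count = 2

Answer: 2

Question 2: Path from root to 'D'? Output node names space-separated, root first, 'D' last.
Walk down from root: E -> C -> D

Answer: E C D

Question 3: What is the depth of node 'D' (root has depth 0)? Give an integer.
Path from root to D: E -> C -> D
Depth = number of edges = 2

Answer: 2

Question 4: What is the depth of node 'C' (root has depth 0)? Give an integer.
Answer: 1

Derivation:
Path from root to C: E -> C
Depth = number of edges = 1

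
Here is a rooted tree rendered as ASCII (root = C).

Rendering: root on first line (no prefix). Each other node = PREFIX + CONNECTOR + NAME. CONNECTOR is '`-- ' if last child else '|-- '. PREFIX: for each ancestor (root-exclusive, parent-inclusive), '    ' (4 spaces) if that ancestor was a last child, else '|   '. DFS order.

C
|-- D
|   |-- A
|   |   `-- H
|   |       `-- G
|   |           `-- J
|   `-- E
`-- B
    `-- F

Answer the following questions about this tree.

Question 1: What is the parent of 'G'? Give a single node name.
Answer: H

Derivation:
Scan adjacency: G appears as child of H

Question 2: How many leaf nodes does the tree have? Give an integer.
Leaves (nodes with no children): E, F, J

Answer: 3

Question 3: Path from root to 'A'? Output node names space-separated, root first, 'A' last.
Walk down from root: C -> D -> A

Answer: C D A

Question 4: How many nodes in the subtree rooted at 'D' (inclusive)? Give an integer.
Answer: 6

Derivation:
Subtree rooted at D contains: A, D, E, G, H, J
Count = 6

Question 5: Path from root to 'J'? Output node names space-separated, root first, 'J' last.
Walk down from root: C -> D -> A -> H -> G -> J

Answer: C D A H G J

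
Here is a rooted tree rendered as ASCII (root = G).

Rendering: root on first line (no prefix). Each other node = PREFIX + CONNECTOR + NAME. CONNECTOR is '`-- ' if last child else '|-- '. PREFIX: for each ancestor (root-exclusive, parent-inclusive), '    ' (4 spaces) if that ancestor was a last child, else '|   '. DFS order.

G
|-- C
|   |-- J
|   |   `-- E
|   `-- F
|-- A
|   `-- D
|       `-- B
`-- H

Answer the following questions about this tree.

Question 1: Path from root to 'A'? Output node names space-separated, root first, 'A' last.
Answer: G A

Derivation:
Walk down from root: G -> A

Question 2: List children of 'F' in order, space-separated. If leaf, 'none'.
Answer: none

Derivation:
Node F's children (from adjacency): (leaf)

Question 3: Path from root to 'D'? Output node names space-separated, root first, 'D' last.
Answer: G A D

Derivation:
Walk down from root: G -> A -> D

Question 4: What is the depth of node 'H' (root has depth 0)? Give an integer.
Path from root to H: G -> H
Depth = number of edges = 1

Answer: 1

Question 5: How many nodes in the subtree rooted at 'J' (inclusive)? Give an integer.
Answer: 2

Derivation:
Subtree rooted at J contains: E, J
Count = 2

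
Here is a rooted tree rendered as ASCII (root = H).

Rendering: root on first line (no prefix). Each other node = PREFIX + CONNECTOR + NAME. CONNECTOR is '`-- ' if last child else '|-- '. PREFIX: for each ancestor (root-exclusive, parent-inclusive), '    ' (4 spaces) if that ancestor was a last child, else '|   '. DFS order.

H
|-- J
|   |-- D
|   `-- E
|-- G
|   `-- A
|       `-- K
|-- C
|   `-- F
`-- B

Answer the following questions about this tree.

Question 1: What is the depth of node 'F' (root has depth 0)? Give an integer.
Answer: 2

Derivation:
Path from root to F: H -> C -> F
Depth = number of edges = 2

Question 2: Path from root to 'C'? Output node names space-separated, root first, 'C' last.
Walk down from root: H -> C

Answer: H C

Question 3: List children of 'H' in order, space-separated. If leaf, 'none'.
Answer: J G C B

Derivation:
Node H's children (from adjacency): J, G, C, B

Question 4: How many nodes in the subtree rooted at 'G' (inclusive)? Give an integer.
Answer: 3

Derivation:
Subtree rooted at G contains: A, G, K
Count = 3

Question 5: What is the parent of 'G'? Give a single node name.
Answer: H

Derivation:
Scan adjacency: G appears as child of H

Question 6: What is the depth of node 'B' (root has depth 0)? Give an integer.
Answer: 1

Derivation:
Path from root to B: H -> B
Depth = number of edges = 1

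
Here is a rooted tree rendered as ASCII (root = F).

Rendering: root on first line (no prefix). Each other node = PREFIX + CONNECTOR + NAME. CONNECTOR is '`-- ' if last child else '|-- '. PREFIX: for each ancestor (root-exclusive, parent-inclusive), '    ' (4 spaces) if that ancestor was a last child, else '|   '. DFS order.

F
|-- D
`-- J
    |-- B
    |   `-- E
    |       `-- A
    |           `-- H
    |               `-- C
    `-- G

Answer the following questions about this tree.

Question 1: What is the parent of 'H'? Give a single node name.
Scan adjacency: H appears as child of A

Answer: A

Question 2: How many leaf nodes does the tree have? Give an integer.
Leaves (nodes with no children): C, D, G

Answer: 3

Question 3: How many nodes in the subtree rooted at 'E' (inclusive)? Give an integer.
Subtree rooted at E contains: A, C, E, H
Count = 4

Answer: 4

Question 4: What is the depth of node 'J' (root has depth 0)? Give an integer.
Answer: 1

Derivation:
Path from root to J: F -> J
Depth = number of edges = 1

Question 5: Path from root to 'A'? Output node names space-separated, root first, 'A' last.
Answer: F J B E A

Derivation:
Walk down from root: F -> J -> B -> E -> A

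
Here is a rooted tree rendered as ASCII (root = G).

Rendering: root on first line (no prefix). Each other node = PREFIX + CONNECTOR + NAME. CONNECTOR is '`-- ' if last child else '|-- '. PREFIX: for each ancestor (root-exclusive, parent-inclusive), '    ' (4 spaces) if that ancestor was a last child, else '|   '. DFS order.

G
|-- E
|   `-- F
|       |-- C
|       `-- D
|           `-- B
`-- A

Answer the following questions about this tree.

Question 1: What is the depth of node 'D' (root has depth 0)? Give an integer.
Answer: 3

Derivation:
Path from root to D: G -> E -> F -> D
Depth = number of edges = 3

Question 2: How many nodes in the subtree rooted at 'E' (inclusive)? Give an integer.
Answer: 5

Derivation:
Subtree rooted at E contains: B, C, D, E, F
Count = 5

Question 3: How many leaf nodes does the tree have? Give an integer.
Answer: 3

Derivation:
Leaves (nodes with no children): A, B, C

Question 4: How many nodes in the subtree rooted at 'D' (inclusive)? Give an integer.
Subtree rooted at D contains: B, D
Count = 2

Answer: 2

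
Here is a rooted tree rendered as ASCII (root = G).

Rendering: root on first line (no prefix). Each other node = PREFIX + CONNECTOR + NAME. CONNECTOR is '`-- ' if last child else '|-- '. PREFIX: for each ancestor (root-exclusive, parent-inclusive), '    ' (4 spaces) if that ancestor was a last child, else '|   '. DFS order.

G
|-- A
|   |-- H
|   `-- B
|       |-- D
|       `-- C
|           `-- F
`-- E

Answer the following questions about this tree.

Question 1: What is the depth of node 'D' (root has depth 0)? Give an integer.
Path from root to D: G -> A -> B -> D
Depth = number of edges = 3

Answer: 3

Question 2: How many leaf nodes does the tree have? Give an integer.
Answer: 4

Derivation:
Leaves (nodes with no children): D, E, F, H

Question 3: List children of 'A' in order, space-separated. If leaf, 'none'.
Answer: H B

Derivation:
Node A's children (from adjacency): H, B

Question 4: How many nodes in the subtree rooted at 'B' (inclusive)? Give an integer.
Answer: 4

Derivation:
Subtree rooted at B contains: B, C, D, F
Count = 4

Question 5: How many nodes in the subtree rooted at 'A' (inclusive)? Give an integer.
Subtree rooted at A contains: A, B, C, D, F, H
Count = 6

Answer: 6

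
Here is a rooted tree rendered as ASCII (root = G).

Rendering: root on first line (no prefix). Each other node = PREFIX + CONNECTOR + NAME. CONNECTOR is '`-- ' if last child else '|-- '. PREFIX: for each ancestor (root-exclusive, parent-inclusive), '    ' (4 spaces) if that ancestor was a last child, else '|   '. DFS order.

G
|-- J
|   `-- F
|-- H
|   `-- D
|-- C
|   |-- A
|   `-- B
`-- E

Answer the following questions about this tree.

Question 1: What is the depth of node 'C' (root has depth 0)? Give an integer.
Path from root to C: G -> C
Depth = number of edges = 1

Answer: 1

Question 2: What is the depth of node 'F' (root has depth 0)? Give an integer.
Path from root to F: G -> J -> F
Depth = number of edges = 2

Answer: 2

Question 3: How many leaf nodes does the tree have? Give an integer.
Leaves (nodes with no children): A, B, D, E, F

Answer: 5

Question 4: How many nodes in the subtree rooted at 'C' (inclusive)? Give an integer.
Answer: 3

Derivation:
Subtree rooted at C contains: A, B, C
Count = 3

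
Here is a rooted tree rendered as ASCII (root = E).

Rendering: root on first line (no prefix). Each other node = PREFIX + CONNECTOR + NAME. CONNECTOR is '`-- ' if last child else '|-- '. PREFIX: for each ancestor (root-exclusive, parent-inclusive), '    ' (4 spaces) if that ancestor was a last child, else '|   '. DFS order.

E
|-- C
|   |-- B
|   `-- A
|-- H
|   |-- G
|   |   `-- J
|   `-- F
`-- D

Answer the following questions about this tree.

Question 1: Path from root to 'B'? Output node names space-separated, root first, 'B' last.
Answer: E C B

Derivation:
Walk down from root: E -> C -> B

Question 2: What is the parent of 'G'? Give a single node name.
Answer: H

Derivation:
Scan adjacency: G appears as child of H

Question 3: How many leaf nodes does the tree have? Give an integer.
Answer: 5

Derivation:
Leaves (nodes with no children): A, B, D, F, J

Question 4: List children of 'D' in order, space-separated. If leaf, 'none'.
Answer: none

Derivation:
Node D's children (from adjacency): (leaf)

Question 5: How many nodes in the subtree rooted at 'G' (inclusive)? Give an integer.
Subtree rooted at G contains: G, J
Count = 2

Answer: 2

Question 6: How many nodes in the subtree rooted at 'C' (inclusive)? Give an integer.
Answer: 3

Derivation:
Subtree rooted at C contains: A, B, C
Count = 3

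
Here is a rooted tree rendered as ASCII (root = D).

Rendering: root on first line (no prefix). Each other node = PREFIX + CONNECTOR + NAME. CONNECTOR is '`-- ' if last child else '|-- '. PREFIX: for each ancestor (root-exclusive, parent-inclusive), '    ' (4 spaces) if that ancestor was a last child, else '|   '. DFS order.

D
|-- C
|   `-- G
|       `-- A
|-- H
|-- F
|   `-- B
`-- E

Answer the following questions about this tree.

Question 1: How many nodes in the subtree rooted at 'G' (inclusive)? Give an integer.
Answer: 2

Derivation:
Subtree rooted at G contains: A, G
Count = 2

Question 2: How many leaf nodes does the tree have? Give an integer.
Leaves (nodes with no children): A, B, E, H

Answer: 4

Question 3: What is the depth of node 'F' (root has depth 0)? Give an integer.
Answer: 1

Derivation:
Path from root to F: D -> F
Depth = number of edges = 1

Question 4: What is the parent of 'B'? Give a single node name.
Scan adjacency: B appears as child of F

Answer: F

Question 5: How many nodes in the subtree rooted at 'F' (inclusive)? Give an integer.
Subtree rooted at F contains: B, F
Count = 2

Answer: 2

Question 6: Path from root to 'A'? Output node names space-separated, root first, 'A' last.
Answer: D C G A

Derivation:
Walk down from root: D -> C -> G -> A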